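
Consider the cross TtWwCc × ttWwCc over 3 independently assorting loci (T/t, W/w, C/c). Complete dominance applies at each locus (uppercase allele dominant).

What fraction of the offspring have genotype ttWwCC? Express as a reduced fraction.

P(ttWwCC) = 1/16

TtWwCc gametes: TWC×1, TWc×1, TwC×1, Twc×1, tWC×1, tWc×1, twC×1, twc×1
ttWwCc gametes: tWC×2, tWc×2, twC×2, twc×2
TtWwCc×ttWwCc grid (8·8=64): TtWWCC=2 TtWWCc=4 TtWWcc=2 TtWwCC=4 TtWwCc=8 TtWwcc=4 TtwwCC=2 TtwwCc=4 Ttwwcc=2 ttWWCC=2 ttWWCc=4 ttWWcc=2 ttWwCC=4 ttWwCc=8 ttWwcc=4 ttwwCC=2 ttwwCc=4 ttwwcc=2
ttWwCC hits 4/64; gcd=4; 4÷4/64÷4 = 1/16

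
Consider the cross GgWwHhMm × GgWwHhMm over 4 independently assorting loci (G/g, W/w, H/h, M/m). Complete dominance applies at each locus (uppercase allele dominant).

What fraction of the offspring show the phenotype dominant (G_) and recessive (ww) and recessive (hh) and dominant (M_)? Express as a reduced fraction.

GgWwHhMm gametes: GWHM×1, GWHm×1, GWhM×1, GWhm×1, GwHM×1, GwHm×1, GwhM×1, Gwhm×1, gWHM×1, gWHm×1, gWhM×1, gWhm×1, gwHM×1, gwHm×1, gwhM×1, gwhm×1
GgWwHhMm gametes: GWHM×1, GWHm×1, GWhM×1, GWhm×1, GwHM×1, GwHm×1, GwhM×1, Gwhm×1, gWHM×1, gWHm×1, gWhM×1, gWhm×1, gwHM×1, gwHm×1, gwhM×1, gwhm×1
GgWwHhMm×GgWwHhMm grid (16·16=256): GGWWHHMM=1 GGWWHHMm=2 GGWWHHmm=1 GGWWHhMM=2 GGWWHhMm=4 GGWWHhmm=2 GGWWhhMM=1 GGWWhhMm=2 GGWWhhmm=1 GGWwHHMM=2 GGWwHHMm=4 GGWwHHmm=2 GGWwHhMM=4 GGWwHhMm=8 GGWwHhmm=4 GGWwhhMM=2 GGWwhhMm=4 GGWwhhmm=2 GGwwHHMM=1 GGwwHHMm=2 GGwwHHmm=1 GGwwHhMM=2 GGwwHhMm=4 GGwwHhmm=2 GGwwhhMM=1 GGwwhhMm=2 GGwwhhmm=1 GgWWHHMM=2 GgWWHHMm=4 GgWWHHmm=2 GgWWHhMM=4 GgWWHhMm=8 GgWWHhmm=4 GgWWhhMM=2 GgWWhhMm=4 GgWWhhmm=2 GgWwHHMM=4 GgWwHHMm=8 GgWwHHmm=4 GgWwHhMM=8 GgWwHhMm=16 GgWwHhmm=8 GgWwhhMM=4 GgWwhhMm=8 GgWwhhmm=4 GgwwHHMM=2 GgwwHHMm=4 GgwwHHmm=2 GgwwHhMM=4 GgwwHhMm=8 GgwwHhmm=4 GgwwhhMM=2 GgwwhhMm=4 Ggwwhhmm=2 ggWWHHMM=1 ggWWHHMm=2 ggWWHHmm=1 ggWWHhMM=2 ggWWHhMm=4 ggWWHhmm=2 ggWWhhMM=1 ggWWhhMm=2 ggWWhhmm=1 ggWwHHMM=2 ggWwHHMm=4 ggWwHHmm=2 ggWwHhMM=4 ggWwHhMm=8 ggWwHhmm=4 ggWwhhMM=2 ggWwhhMm=4 ggWwhhmm=2 ggwwHHMM=1 ggwwHHMm=2 ggwwHHmm=1 ggwwHhMM=2 ggwwHhMm=4 ggwwHhmm=2 ggwwhhMM=1 ggwwhhMm=2 ggwwhhmm=1
G_ ww hh M_ hits 9/256; gcd=1; 9÷1/256÷1 = 9/256

P(G_ ww hh M_) = 9/256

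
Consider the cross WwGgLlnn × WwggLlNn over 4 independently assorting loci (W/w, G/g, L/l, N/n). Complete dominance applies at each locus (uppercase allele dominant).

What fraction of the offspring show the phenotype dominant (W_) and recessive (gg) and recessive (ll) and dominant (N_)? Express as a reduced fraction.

WwGgLlnn gametes: WGLn×2, WGln×2, WgLn×2, Wgln×2, wGLn×2, wGln×2, wgLn×2, wgln×2
WwggLlNn gametes: WgLN×2, WgLn×2, WglN×2, Wgln×2, wgLN×2, wgLn×2, wglN×2, wgln×2
WwGgLlnn×WwggLlNn grid (16·16=256): WWGgLLNn=4 WWGgLLnn=4 WWGgLlNn=8 WWGgLlnn=8 WWGgllNn=4 WWGgllnn=4 WWggLLNn=4 WWggLLnn=4 WWggLlNn=8 WWggLlnn=8 WWggllNn=4 WWggllnn=4 WwGgLLNn=8 WwGgLLnn=8 WwGgLlNn=16 WwGgLlnn=16 WwGgllNn=8 WwGgllnn=8 WwggLLNn=8 WwggLLnn=8 WwggLlNn=16 WwggLlnn=16 WwggllNn=8 Wwggllnn=8 wwGgLLNn=4 wwGgLLnn=4 wwGgLlNn=8 wwGgLlnn=8 wwGgllNn=4 wwGgllnn=4 wwggLLNn=4 wwggLLnn=4 wwggLlNn=8 wwggLlnn=8 wwggllNn=4 wwggllnn=4
W_ gg ll N_ hits 12/256; gcd=4; 12÷4/256÷4 = 3/64

P(W_ gg ll N_) = 3/64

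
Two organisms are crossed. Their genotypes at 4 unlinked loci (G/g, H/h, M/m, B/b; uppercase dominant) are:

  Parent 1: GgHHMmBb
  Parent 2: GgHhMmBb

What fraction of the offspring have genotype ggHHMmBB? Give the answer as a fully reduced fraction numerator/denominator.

GgHHMmBb gametes: GHMB×2, GHMb×2, GHmB×2, GHmb×2, gHMB×2, gHMb×2, gHmB×2, gHmb×2
GgHhMmBb gametes: GHMB×1, GHMb×1, GHmB×1, GHmb×1, GhMB×1, GhMb×1, GhmB×1, Ghmb×1, gHMB×1, gHMb×1, gHmB×1, gHmb×1, ghMB×1, ghMb×1, ghmB×1, ghmb×1
GgHHMmBb×GgHhMmBb grid (16·16=256): GGHHMMBB=2 GGHHMMBb=4 GGHHMMbb=2 GGHHMmBB=4 GGHHMmBb=8 GGHHMmbb=4 GGHHmmBB=2 GGHHmmBb=4 GGHHmmbb=2 GGHhMMBB=2 GGHhMMBb=4 GGHhMMbb=2 GGHhMmBB=4 GGHhMmBb=8 GGHhMmbb=4 GGHhmmBB=2 GGHhmmBb=4 GGHhmmbb=2 GgHHMMBB=4 GgHHMMBb=8 GgHHMMbb=4 GgHHMmBB=8 GgHHMmBb=16 GgHHMmbb=8 GgHHmmBB=4 GgHHmmBb=8 GgHHmmbb=4 GgHhMMBB=4 GgHhMMBb=8 GgHhMMbb=4 GgHhMmBB=8 GgHhMmBb=16 GgHhMmbb=8 GgHhmmBB=4 GgHhmmBb=8 GgHhmmbb=4 ggHHMMBB=2 ggHHMMBb=4 ggHHMMbb=2 ggHHMmBB=4 ggHHMmBb=8 ggHHMmbb=4 ggHHmmBB=2 ggHHmmBb=4 ggHHmmbb=2 ggHhMMBB=2 ggHhMMBb=4 ggHhMMbb=2 ggHhMmBB=4 ggHhMmBb=8 ggHhMmbb=4 ggHhmmBB=2 ggHhmmBb=4 ggHhmmbb=2
ggHHMmBB hits 4/256; gcd=4; 4÷4/256÷4 = 1/64

P(ggHHMmBB) = 1/64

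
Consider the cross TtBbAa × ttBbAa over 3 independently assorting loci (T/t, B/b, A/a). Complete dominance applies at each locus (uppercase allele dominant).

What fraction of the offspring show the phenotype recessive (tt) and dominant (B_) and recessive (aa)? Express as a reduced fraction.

TtBbAa gametes: TBA×1, TBa×1, TbA×1, Tba×1, tBA×1, tBa×1, tbA×1, tba×1
ttBbAa gametes: tBA×2, tBa×2, tbA×2, tba×2
TtBbAa×ttBbAa grid (8·8=64): TtBBAA=2 TtBBAa=4 TtBBaa=2 TtBbAA=4 TtBbAa=8 TtBbaa=4 TtbbAA=2 TtbbAa=4 Ttbbaa=2 ttBBAA=2 ttBBAa=4 ttBBaa=2 ttBbAA=4 ttBbAa=8 ttBbaa=4 ttbbAA=2 ttbbAa=4 ttbbaa=2
tt B_ aa hits 6/64; gcd=2; 6÷2/64÷2 = 3/32

P(tt B_ aa) = 3/32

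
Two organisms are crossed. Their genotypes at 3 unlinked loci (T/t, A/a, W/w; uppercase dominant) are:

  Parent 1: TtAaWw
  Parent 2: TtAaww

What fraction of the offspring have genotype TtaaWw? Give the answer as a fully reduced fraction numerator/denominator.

TtAaWw gametes: TAW×1, TAw×1, TaW×1, Taw×1, tAW×1, tAw×1, taW×1, taw×1
TtAaww gametes: TAw×2, Taw×2, tAw×2, taw×2
TtAaWw×TtAaww grid (8·8=64): TTAAWw=2 TTAAww=2 TTAaWw=4 TTAaww=4 TTaaWw=2 TTaaww=2 TtAAWw=4 TtAAww=4 TtAaWw=8 TtAaww=8 TtaaWw=4 Ttaaww=4 ttAAWw=2 ttAAww=2 ttAaWw=4 ttAaww=4 ttaaWw=2 ttaaww=2
TtaaWw hits 4/64; gcd=4; 4÷4/64÷4 = 1/16

P(TtaaWw) = 1/16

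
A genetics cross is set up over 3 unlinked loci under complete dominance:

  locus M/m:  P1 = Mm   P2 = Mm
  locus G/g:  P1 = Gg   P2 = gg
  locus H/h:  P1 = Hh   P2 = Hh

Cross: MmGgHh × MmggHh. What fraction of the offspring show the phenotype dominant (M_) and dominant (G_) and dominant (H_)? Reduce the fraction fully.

P(M_ G_ H_) = 9/32

MmGgHh gametes: MGH×1, MGh×1, MgH×1, Mgh×1, mGH×1, mGh×1, mgH×1, mgh×1
MmggHh gametes: MgH×2, Mgh×2, mgH×2, mgh×2
MmGgHh×MmggHh grid (8·8=64): MMGgHH=2 MMGgHh=4 MMGghh=2 MMggHH=2 MMggHh=4 MMgghh=2 MmGgHH=4 MmGgHh=8 MmGghh=4 MmggHH=4 MmggHh=8 Mmgghh=4 mmGgHH=2 mmGgHh=4 mmGghh=2 mmggHH=2 mmggHh=4 mmgghh=2
M_ G_ H_ hits 18/64; gcd=2; 18÷2/64÷2 = 9/32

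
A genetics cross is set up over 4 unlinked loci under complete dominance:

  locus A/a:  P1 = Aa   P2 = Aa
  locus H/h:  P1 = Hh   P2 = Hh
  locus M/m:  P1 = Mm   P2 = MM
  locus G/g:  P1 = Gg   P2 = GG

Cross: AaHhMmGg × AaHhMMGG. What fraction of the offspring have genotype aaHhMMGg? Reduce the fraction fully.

AaHhMmGg gametes: AHMG×1, AHMg×1, AHmG×1, AHmg×1, AhMG×1, AhMg×1, AhmG×1, Ahmg×1, aHMG×1, aHMg×1, aHmG×1, aHmg×1, ahMG×1, ahMg×1, ahmG×1, ahmg×1
AaHhMMGG gametes: AHMG×4, AhMG×4, aHMG×4, ahMG×4
AaHhMmGg×AaHhMMGG grid (16·16=256): AAHHMMGG=4 AAHHMMGg=4 AAHHMmGG=4 AAHHMmGg=4 AAHhMMGG=8 AAHhMMGg=8 AAHhMmGG=8 AAHhMmGg=8 AAhhMMGG=4 AAhhMMGg=4 AAhhMmGG=4 AAhhMmGg=4 AaHHMMGG=8 AaHHMMGg=8 AaHHMmGG=8 AaHHMmGg=8 AaHhMMGG=16 AaHhMMGg=16 AaHhMmGG=16 AaHhMmGg=16 AahhMMGG=8 AahhMMGg=8 AahhMmGG=8 AahhMmGg=8 aaHHMMGG=4 aaHHMMGg=4 aaHHMmGG=4 aaHHMmGg=4 aaHhMMGG=8 aaHhMMGg=8 aaHhMmGG=8 aaHhMmGg=8 aahhMMGG=4 aahhMMGg=4 aahhMmGG=4 aahhMmGg=4
aaHhMMGg hits 8/256; gcd=8; 8÷8/256÷8 = 1/32

P(aaHhMMGg) = 1/32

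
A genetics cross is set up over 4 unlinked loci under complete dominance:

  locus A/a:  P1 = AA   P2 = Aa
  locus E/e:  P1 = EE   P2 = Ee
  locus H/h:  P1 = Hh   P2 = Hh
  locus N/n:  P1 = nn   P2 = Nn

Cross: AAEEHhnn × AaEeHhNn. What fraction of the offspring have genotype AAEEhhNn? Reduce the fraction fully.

P(AAEEhhNn) = 1/32

AAEEHhnn gametes: AEHn×8, AEhn×8
AaEeHhNn gametes: AEHN×1, AEHn×1, AEhN×1, AEhn×1, AeHN×1, AeHn×1, AehN×1, Aehn×1, aEHN×1, aEHn×1, aEhN×1, aEhn×1, aeHN×1, aeHn×1, aehN×1, aehn×1
AAEEHhnn×AaEeHhNn grid (16·16=256): AAEEHHNn=8 AAEEHHnn=8 AAEEHhNn=16 AAEEHhnn=16 AAEEhhNn=8 AAEEhhnn=8 AAEeHHNn=8 AAEeHHnn=8 AAEeHhNn=16 AAEeHhnn=16 AAEehhNn=8 AAEehhnn=8 AaEEHHNn=8 AaEEHHnn=8 AaEEHhNn=16 AaEEHhnn=16 AaEEhhNn=8 AaEEhhnn=8 AaEeHHNn=8 AaEeHHnn=8 AaEeHhNn=16 AaEeHhnn=16 AaEehhNn=8 AaEehhnn=8
AAEEhhNn hits 8/256; gcd=8; 8÷8/256÷8 = 1/32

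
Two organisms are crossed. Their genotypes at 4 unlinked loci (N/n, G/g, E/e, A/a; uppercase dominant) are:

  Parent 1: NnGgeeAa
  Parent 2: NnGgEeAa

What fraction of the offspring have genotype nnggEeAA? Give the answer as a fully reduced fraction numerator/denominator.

P(nnggEeAA) = 1/128

NnGgeeAa gametes: NGeA×2, NGea×2, NgeA×2, Ngea×2, nGeA×2, nGea×2, ngeA×2, ngea×2
NnGgEeAa gametes: NGEA×1, NGEa×1, NGeA×1, NGea×1, NgEA×1, NgEa×1, NgeA×1, Ngea×1, nGEA×1, nGEa×1, nGeA×1, nGea×1, ngEA×1, ngEa×1, ngeA×1, ngea×1
NnGgeeAa×NnGgEeAa grid (16·16=256): NNGGEeAA=2 NNGGEeAa=4 NNGGEeaa=2 NNGGeeAA=2 NNGGeeAa=4 NNGGeeaa=2 NNGgEeAA=4 NNGgEeAa=8 NNGgEeaa=4 NNGgeeAA=4 NNGgeeAa=8 NNGgeeaa=4 NNggEeAA=2 NNggEeAa=4 NNggEeaa=2 NNggeeAA=2 NNggeeAa=4 NNggeeaa=2 NnGGEeAA=4 NnGGEeAa=8 NnGGEeaa=4 NnGGeeAA=4 NnGGeeAa=8 NnGGeeaa=4 NnGgEeAA=8 NnGgEeAa=16 NnGgEeaa=8 NnGgeeAA=8 NnGgeeAa=16 NnGgeeaa=8 NnggEeAA=4 NnggEeAa=8 NnggEeaa=4 NnggeeAA=4 NnggeeAa=8 Nnggeeaa=4 nnGGEeAA=2 nnGGEeAa=4 nnGGEeaa=2 nnGGeeAA=2 nnGGeeAa=4 nnGGeeaa=2 nnGgEeAA=4 nnGgEeAa=8 nnGgEeaa=4 nnGgeeAA=4 nnGgeeAa=8 nnGgeeaa=4 nnggEeAA=2 nnggEeAa=4 nnggEeaa=2 nnggeeAA=2 nnggeeAa=4 nnggeeaa=2
nnggEeAA hits 2/256; gcd=2; 2÷2/256÷2 = 1/128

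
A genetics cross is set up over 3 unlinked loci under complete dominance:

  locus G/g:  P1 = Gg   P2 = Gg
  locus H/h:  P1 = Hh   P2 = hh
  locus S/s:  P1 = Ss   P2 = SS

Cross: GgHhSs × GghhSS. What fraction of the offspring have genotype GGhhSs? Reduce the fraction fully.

P(GGhhSs) = 1/16

GgHhSs gametes: GHS×1, GHs×1, GhS×1, Ghs×1, gHS×1, gHs×1, ghS×1, ghs×1
GghhSS gametes: GhS×4, ghS×4
GgHhSs×GghhSS grid (8·8=64): GGHhSS=4 GGHhSs=4 GGhhSS=4 GGhhSs=4 GgHhSS=8 GgHhSs=8 GghhSS=8 GghhSs=8 ggHhSS=4 ggHhSs=4 gghhSS=4 gghhSs=4
GGhhSs hits 4/64; gcd=4; 4÷4/64÷4 = 1/16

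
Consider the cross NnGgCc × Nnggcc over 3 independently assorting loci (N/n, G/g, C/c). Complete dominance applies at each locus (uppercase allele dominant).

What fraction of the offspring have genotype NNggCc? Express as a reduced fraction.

NnGgCc gametes: NGC×1, NGc×1, NgC×1, Ngc×1, nGC×1, nGc×1, ngC×1, ngc×1
Nnggcc gametes: Ngc×4, ngc×4
NnGgCc×Nnggcc grid (8·8=64): NNGgCc=4 NNGgcc=4 NNggCc=4 NNggcc=4 NnGgCc=8 NnGgcc=8 NnggCc=8 Nnggcc=8 nnGgCc=4 nnGgcc=4 nnggCc=4 nnggcc=4
NNggCc hits 4/64; gcd=4; 4÷4/64÷4 = 1/16

P(NNggCc) = 1/16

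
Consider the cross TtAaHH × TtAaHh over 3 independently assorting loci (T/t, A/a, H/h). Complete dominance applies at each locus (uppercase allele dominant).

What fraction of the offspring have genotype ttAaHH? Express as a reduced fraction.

P(ttAaHH) = 1/16

TtAaHH gametes: TAH×2, TaH×2, tAH×2, taH×2
TtAaHh gametes: TAH×1, TAh×1, TaH×1, Tah×1, tAH×1, tAh×1, taH×1, tah×1
TtAaHH×TtAaHh grid (8·8=64): TTAAHH=2 TTAAHh=2 TTAaHH=4 TTAaHh=4 TTaaHH=2 TTaaHh=2 TtAAHH=4 TtAAHh=4 TtAaHH=8 TtAaHh=8 TtaaHH=4 TtaaHh=4 ttAAHH=2 ttAAHh=2 ttAaHH=4 ttAaHh=4 ttaaHH=2 ttaaHh=2
ttAaHH hits 4/64; gcd=4; 4÷4/64÷4 = 1/16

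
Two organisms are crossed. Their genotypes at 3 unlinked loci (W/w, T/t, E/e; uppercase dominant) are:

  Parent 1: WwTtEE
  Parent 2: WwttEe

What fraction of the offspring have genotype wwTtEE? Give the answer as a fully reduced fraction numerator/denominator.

P(wwTtEE) = 1/16

WwTtEE gametes: WTE×2, WtE×2, wTE×2, wtE×2
WwttEe gametes: WtE×2, Wte×2, wtE×2, wte×2
WwTtEE×WwttEe grid (8·8=64): WWTtEE=4 WWTtEe=4 WWttEE=4 WWttEe=4 WwTtEE=8 WwTtEe=8 WwttEE=8 WwttEe=8 wwTtEE=4 wwTtEe=4 wwttEE=4 wwttEe=4
wwTtEE hits 4/64; gcd=4; 4÷4/64÷4 = 1/16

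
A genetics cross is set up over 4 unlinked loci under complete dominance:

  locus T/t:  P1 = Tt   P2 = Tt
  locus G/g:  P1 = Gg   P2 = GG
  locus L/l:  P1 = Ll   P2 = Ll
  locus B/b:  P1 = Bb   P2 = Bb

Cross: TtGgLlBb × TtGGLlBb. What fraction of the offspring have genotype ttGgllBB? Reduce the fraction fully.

TtGgLlBb gametes: TGLB×1, TGLb×1, TGlB×1, TGlb×1, TgLB×1, TgLb×1, TglB×1, Tglb×1, tGLB×1, tGLb×1, tGlB×1, tGlb×1, tgLB×1, tgLb×1, tglB×1, tglb×1
TtGGLlBb gametes: TGLB×2, TGLb×2, TGlB×2, TGlb×2, tGLB×2, tGLb×2, tGlB×2, tGlb×2
TtGgLlBb×TtGGLlBb grid (16·16=256): TTGGLLBB=2 TTGGLLBb=4 TTGGLLbb=2 TTGGLlBB=4 TTGGLlBb=8 TTGGLlbb=4 TTGGllBB=2 TTGGllBb=4 TTGGllbb=2 TTGgLLBB=2 TTGgLLBb=4 TTGgLLbb=2 TTGgLlBB=4 TTGgLlBb=8 TTGgLlbb=4 TTGgllBB=2 TTGgllBb=4 TTGgllbb=2 TtGGLLBB=4 TtGGLLBb=8 TtGGLLbb=4 TtGGLlBB=8 TtGGLlBb=16 TtGGLlbb=8 TtGGllBB=4 TtGGllBb=8 TtGGllbb=4 TtGgLLBB=4 TtGgLLBb=8 TtGgLLbb=4 TtGgLlBB=8 TtGgLlBb=16 TtGgLlbb=8 TtGgllBB=4 TtGgllBb=8 TtGgllbb=4 ttGGLLBB=2 ttGGLLBb=4 ttGGLLbb=2 ttGGLlBB=4 ttGGLlBb=8 ttGGLlbb=4 ttGGllBB=2 ttGGllBb=4 ttGGllbb=2 ttGgLLBB=2 ttGgLLBb=4 ttGgLLbb=2 ttGgLlBB=4 ttGgLlBb=8 ttGgLlbb=4 ttGgllBB=2 ttGgllBb=4 ttGgllbb=2
ttGgllBB hits 2/256; gcd=2; 2÷2/256÷2 = 1/128

P(ttGgllBB) = 1/128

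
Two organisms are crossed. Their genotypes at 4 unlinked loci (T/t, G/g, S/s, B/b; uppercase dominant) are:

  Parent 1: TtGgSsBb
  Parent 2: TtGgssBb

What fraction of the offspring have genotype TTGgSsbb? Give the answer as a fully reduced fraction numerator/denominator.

P(TTGgSsbb) = 1/64

TtGgSsBb gametes: TGSB×1, TGSb×1, TGsB×1, TGsb×1, TgSB×1, TgSb×1, TgsB×1, Tgsb×1, tGSB×1, tGSb×1, tGsB×1, tGsb×1, tgSB×1, tgSb×1, tgsB×1, tgsb×1
TtGgssBb gametes: TGsB×2, TGsb×2, TgsB×2, Tgsb×2, tGsB×2, tGsb×2, tgsB×2, tgsb×2
TtGgSsBb×TtGgssBb grid (16·16=256): TTGGSsBB=2 TTGGSsBb=4 TTGGSsbb=2 TTGGssBB=2 TTGGssBb=4 TTGGssbb=2 TTGgSsBB=4 TTGgSsBb=8 TTGgSsbb=4 TTGgssBB=4 TTGgssBb=8 TTGgssbb=4 TTggSsBB=2 TTggSsBb=4 TTggSsbb=2 TTggssBB=2 TTggssBb=4 TTggssbb=2 TtGGSsBB=4 TtGGSsBb=8 TtGGSsbb=4 TtGGssBB=4 TtGGssBb=8 TtGGssbb=4 TtGgSsBB=8 TtGgSsBb=16 TtGgSsbb=8 TtGgssBB=8 TtGgssBb=16 TtGgssbb=8 TtggSsBB=4 TtggSsBb=8 TtggSsbb=4 TtggssBB=4 TtggssBb=8 Ttggssbb=4 ttGGSsBB=2 ttGGSsBb=4 ttGGSsbb=2 ttGGssBB=2 ttGGssBb=4 ttGGssbb=2 ttGgSsBB=4 ttGgSsBb=8 ttGgSsbb=4 ttGgssBB=4 ttGgssBb=8 ttGgssbb=4 ttggSsBB=2 ttggSsBb=4 ttggSsbb=2 ttggssBB=2 ttggssBb=4 ttggssbb=2
TTGgSsbb hits 4/256; gcd=4; 4÷4/256÷4 = 1/64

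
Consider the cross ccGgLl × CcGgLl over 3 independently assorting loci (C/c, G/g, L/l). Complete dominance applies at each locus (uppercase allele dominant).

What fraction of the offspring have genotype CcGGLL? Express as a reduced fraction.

P(CcGGLL) = 1/32

ccGgLl gametes: cGL×2, cGl×2, cgL×2, cgl×2
CcGgLl gametes: CGL×1, CGl×1, CgL×1, Cgl×1, cGL×1, cGl×1, cgL×1, cgl×1
ccGgLl×CcGgLl grid (8·8=64): CcGGLL=2 CcGGLl=4 CcGGll=2 CcGgLL=4 CcGgLl=8 CcGgll=4 CcggLL=2 CcggLl=4 Ccggll=2 ccGGLL=2 ccGGLl=4 ccGGll=2 ccGgLL=4 ccGgLl=8 ccGgll=4 ccggLL=2 ccggLl=4 ccggll=2
CcGGLL hits 2/64; gcd=2; 2÷2/64÷2 = 1/32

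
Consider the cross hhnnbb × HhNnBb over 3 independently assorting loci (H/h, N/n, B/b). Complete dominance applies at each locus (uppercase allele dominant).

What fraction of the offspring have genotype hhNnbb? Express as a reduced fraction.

hhnnbb gametes: hnb×8
HhNnBb gametes: HNB×1, HNb×1, HnB×1, Hnb×1, hNB×1, hNb×1, hnB×1, hnb×1
hhnnbb×HhNnBb grid (8·8=64): HhNnBb=8 HhNnbb=8 HhnnBb=8 Hhnnbb=8 hhNnBb=8 hhNnbb=8 hhnnBb=8 hhnnbb=8
hhNnbb hits 8/64; gcd=8; 8÷8/64÷8 = 1/8

P(hhNnbb) = 1/8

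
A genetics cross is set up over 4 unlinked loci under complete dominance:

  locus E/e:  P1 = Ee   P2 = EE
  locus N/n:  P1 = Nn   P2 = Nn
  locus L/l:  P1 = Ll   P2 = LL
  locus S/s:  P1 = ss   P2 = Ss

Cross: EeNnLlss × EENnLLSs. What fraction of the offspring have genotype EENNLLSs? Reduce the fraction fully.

P(EENNLLSs) = 1/32

EeNnLlss gametes: ENLs×2, ENls×2, EnLs×2, Enls×2, eNLs×2, eNls×2, enLs×2, enls×2
EENnLLSs gametes: ENLS×4, ENLs×4, EnLS×4, EnLs×4
EeNnLlss×EENnLLSs grid (16·16=256): EENNLLSs=8 EENNLLss=8 EENNLlSs=8 EENNLlss=8 EENnLLSs=16 EENnLLss=16 EENnLlSs=16 EENnLlss=16 EEnnLLSs=8 EEnnLLss=8 EEnnLlSs=8 EEnnLlss=8 EeNNLLSs=8 EeNNLLss=8 EeNNLlSs=8 EeNNLlss=8 EeNnLLSs=16 EeNnLLss=16 EeNnLlSs=16 EeNnLlss=16 EennLLSs=8 EennLLss=8 EennLlSs=8 EennLlss=8
EENNLLSs hits 8/256; gcd=8; 8÷8/256÷8 = 1/32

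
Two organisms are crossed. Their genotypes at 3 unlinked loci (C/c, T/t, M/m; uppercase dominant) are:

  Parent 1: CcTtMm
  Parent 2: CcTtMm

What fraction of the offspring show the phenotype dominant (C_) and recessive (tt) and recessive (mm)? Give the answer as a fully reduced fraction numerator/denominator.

CcTtMm gametes: CTM×1, CTm×1, CtM×1, Ctm×1, cTM×1, cTm×1, ctM×1, ctm×1
CcTtMm gametes: CTM×1, CTm×1, CtM×1, Ctm×1, cTM×1, cTm×1, ctM×1, ctm×1
CcTtMm×CcTtMm grid (8·8=64): CCTTMM=1 CCTTMm=2 CCTTmm=1 CCTtMM=2 CCTtMm=4 CCTtmm=2 CCttMM=1 CCttMm=2 CCttmm=1 CcTTMM=2 CcTTMm=4 CcTTmm=2 CcTtMM=4 CcTtMm=8 CcTtmm=4 CcttMM=2 CcttMm=4 Ccttmm=2 ccTTMM=1 ccTTMm=2 ccTTmm=1 ccTtMM=2 ccTtMm=4 ccTtmm=2 ccttMM=1 ccttMm=2 ccttmm=1
C_ tt mm hits 3/64; gcd=1; 3÷1/64÷1 = 3/64

P(C_ tt mm) = 3/64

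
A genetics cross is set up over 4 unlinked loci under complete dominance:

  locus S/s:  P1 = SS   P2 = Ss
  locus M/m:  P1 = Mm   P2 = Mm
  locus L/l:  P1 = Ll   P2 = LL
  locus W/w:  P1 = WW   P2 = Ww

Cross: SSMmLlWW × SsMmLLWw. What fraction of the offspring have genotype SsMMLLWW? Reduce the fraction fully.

P(SsMMLLWW) = 1/32

SSMmLlWW gametes: SMLW×4, SMlW×4, SmLW×4, SmlW×4
SsMmLLWw gametes: SMLW×2, SMLw×2, SmLW×2, SmLw×2, sMLW×2, sMLw×2, smLW×2, smLw×2
SSMmLlWW×SsMmLLWw grid (16·16=256): SSMMLLWW=8 SSMMLLWw=8 SSMMLlWW=8 SSMMLlWw=8 SSMmLLWW=16 SSMmLLWw=16 SSMmLlWW=16 SSMmLlWw=16 SSmmLLWW=8 SSmmLLWw=8 SSmmLlWW=8 SSmmLlWw=8 SsMMLLWW=8 SsMMLLWw=8 SsMMLlWW=8 SsMMLlWw=8 SsMmLLWW=16 SsMmLLWw=16 SsMmLlWW=16 SsMmLlWw=16 SsmmLLWW=8 SsmmLLWw=8 SsmmLlWW=8 SsmmLlWw=8
SsMMLLWW hits 8/256; gcd=8; 8÷8/256÷8 = 1/32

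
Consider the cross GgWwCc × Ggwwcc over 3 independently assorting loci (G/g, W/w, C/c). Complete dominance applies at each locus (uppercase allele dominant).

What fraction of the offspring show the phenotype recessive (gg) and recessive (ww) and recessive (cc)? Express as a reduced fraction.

P(gg ww cc) = 1/16

GgWwCc gametes: GWC×1, GWc×1, GwC×1, Gwc×1, gWC×1, gWc×1, gwC×1, gwc×1
Ggwwcc gametes: Gwc×4, gwc×4
GgWwCc×Ggwwcc grid (8·8=64): GGWwCc=4 GGWwcc=4 GGwwCc=4 GGwwcc=4 GgWwCc=8 GgWwcc=8 GgwwCc=8 Ggwwcc=8 ggWwCc=4 ggWwcc=4 ggwwCc=4 ggwwcc=4
gg ww cc hits 4/64; gcd=4; 4÷4/64÷4 = 1/16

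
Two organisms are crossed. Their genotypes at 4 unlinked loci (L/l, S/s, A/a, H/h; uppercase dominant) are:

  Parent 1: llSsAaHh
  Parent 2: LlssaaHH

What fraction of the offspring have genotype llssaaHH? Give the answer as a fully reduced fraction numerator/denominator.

llSsAaHh gametes: lSAH×2, lSAh×2, lSaH×2, lSah×2, lsAH×2, lsAh×2, lsaH×2, lsah×2
LlssaaHH gametes: LsaH×8, lsaH×8
llSsAaHh×LlssaaHH grid (16·16=256): LlSsAaHH=16 LlSsAaHh=16 LlSsaaHH=16 LlSsaaHh=16 LlssAaHH=16 LlssAaHh=16 LlssaaHH=16 LlssaaHh=16 llSsAaHH=16 llSsAaHh=16 llSsaaHH=16 llSsaaHh=16 llssAaHH=16 llssAaHh=16 llssaaHH=16 llssaaHh=16
llssaaHH hits 16/256; gcd=16; 16÷16/256÷16 = 1/16

P(llssaaHH) = 1/16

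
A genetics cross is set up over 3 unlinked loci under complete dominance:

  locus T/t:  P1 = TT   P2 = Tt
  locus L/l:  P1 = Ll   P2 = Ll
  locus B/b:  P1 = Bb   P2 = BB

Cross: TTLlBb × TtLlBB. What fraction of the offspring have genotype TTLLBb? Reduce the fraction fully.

P(TTLLBb) = 1/16

TTLlBb gametes: TLB×2, TLb×2, TlB×2, Tlb×2
TtLlBB gametes: TLB×2, TlB×2, tLB×2, tlB×2
TTLlBb×TtLlBB grid (8·8=64): TTLLBB=4 TTLLBb=4 TTLlBB=8 TTLlBb=8 TTllBB=4 TTllBb=4 TtLLBB=4 TtLLBb=4 TtLlBB=8 TtLlBb=8 TtllBB=4 TtllBb=4
TTLLBb hits 4/64; gcd=4; 4÷4/64÷4 = 1/16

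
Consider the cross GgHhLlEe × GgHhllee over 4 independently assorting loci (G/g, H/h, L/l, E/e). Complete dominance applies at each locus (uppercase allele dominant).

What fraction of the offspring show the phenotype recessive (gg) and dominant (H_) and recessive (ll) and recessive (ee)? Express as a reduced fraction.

P(gg H_ ll ee) = 3/64

GgHhLlEe gametes: GHLE×1, GHLe×1, GHlE×1, GHle×1, GhLE×1, GhLe×1, GhlE×1, Ghle×1, gHLE×1, gHLe×1, gHlE×1, gHle×1, ghLE×1, ghLe×1, ghlE×1, ghle×1
GgHhllee gametes: GHle×4, Ghle×4, gHle×4, ghle×4
GgHhLlEe×GgHhllee grid (16·16=256): GGHHLlEe=4 GGHHLlee=4 GGHHllEe=4 GGHHllee=4 GGHhLlEe=8 GGHhLlee=8 GGHhllEe=8 GGHhllee=8 GGhhLlEe=4 GGhhLlee=4 GGhhllEe=4 GGhhllee=4 GgHHLlEe=8 GgHHLlee=8 GgHHllEe=8 GgHHllee=8 GgHhLlEe=16 GgHhLlee=16 GgHhllEe=16 GgHhllee=16 GghhLlEe=8 GghhLlee=8 GghhllEe=8 Gghhllee=8 ggHHLlEe=4 ggHHLlee=4 ggHHllEe=4 ggHHllee=4 ggHhLlEe=8 ggHhLlee=8 ggHhllEe=8 ggHhllee=8 gghhLlEe=4 gghhLlee=4 gghhllEe=4 gghhllee=4
gg H_ ll ee hits 12/256; gcd=4; 12÷4/256÷4 = 3/64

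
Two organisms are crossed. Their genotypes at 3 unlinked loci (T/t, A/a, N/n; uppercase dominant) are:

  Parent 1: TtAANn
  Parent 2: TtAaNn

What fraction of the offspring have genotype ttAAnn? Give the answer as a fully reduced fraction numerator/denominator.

TtAANn gametes: TAN×2, TAn×2, tAN×2, tAn×2
TtAaNn gametes: TAN×1, TAn×1, TaN×1, Tan×1, tAN×1, tAn×1, taN×1, tan×1
TtAANn×TtAaNn grid (8·8=64): TTAANN=2 TTAANn=4 TTAAnn=2 TTAaNN=2 TTAaNn=4 TTAann=2 TtAANN=4 TtAANn=8 TtAAnn=4 TtAaNN=4 TtAaNn=8 TtAann=4 ttAANN=2 ttAANn=4 ttAAnn=2 ttAaNN=2 ttAaNn=4 ttAann=2
ttAAnn hits 2/64; gcd=2; 2÷2/64÷2 = 1/32

P(ttAAnn) = 1/32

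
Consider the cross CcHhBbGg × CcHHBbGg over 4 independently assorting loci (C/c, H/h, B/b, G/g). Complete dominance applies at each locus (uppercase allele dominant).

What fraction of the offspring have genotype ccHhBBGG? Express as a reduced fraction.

P(ccHhBBGG) = 1/128

CcHhBbGg gametes: CHBG×1, CHBg×1, CHbG×1, CHbg×1, ChBG×1, ChBg×1, ChbG×1, Chbg×1, cHBG×1, cHBg×1, cHbG×1, cHbg×1, chBG×1, chBg×1, chbG×1, chbg×1
CcHHBbGg gametes: CHBG×2, CHBg×2, CHbG×2, CHbg×2, cHBG×2, cHBg×2, cHbG×2, cHbg×2
CcHhBbGg×CcHHBbGg grid (16·16=256): CCHHBBGG=2 CCHHBBGg=4 CCHHBBgg=2 CCHHBbGG=4 CCHHBbGg=8 CCHHBbgg=4 CCHHbbGG=2 CCHHbbGg=4 CCHHbbgg=2 CCHhBBGG=2 CCHhBBGg=4 CCHhBBgg=2 CCHhBbGG=4 CCHhBbGg=8 CCHhBbgg=4 CCHhbbGG=2 CCHhbbGg=4 CCHhbbgg=2 CcHHBBGG=4 CcHHBBGg=8 CcHHBBgg=4 CcHHBbGG=8 CcHHBbGg=16 CcHHBbgg=8 CcHHbbGG=4 CcHHbbGg=8 CcHHbbgg=4 CcHhBBGG=4 CcHhBBGg=8 CcHhBBgg=4 CcHhBbGG=8 CcHhBbGg=16 CcHhBbgg=8 CcHhbbGG=4 CcHhbbGg=8 CcHhbbgg=4 ccHHBBGG=2 ccHHBBGg=4 ccHHBBgg=2 ccHHBbGG=4 ccHHBbGg=8 ccHHBbgg=4 ccHHbbGG=2 ccHHbbGg=4 ccHHbbgg=2 ccHhBBGG=2 ccHhBBGg=4 ccHhBBgg=2 ccHhBbGG=4 ccHhBbGg=8 ccHhBbgg=4 ccHhbbGG=2 ccHhbbGg=4 ccHhbbgg=2
ccHhBBGG hits 2/256; gcd=2; 2÷2/256÷2 = 1/128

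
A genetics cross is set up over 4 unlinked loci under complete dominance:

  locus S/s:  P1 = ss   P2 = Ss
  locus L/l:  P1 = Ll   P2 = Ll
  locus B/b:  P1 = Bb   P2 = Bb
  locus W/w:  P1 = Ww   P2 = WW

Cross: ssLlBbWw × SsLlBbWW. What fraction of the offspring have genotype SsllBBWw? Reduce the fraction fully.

P(SsllBBWw) = 1/64

ssLlBbWw gametes: sLBW×2, sLBw×2, sLbW×2, sLbw×2, slBW×2, slBw×2, slbW×2, slbw×2
SsLlBbWW gametes: SLBW×2, SLbW×2, SlBW×2, SlbW×2, sLBW×2, sLbW×2, slBW×2, slbW×2
ssLlBbWw×SsLlBbWW grid (16·16=256): SsLLBBWW=4 SsLLBBWw=4 SsLLBbWW=8 SsLLBbWw=8 SsLLbbWW=4 SsLLbbWw=4 SsLlBBWW=8 SsLlBBWw=8 SsLlBbWW=16 SsLlBbWw=16 SsLlbbWW=8 SsLlbbWw=8 SsllBBWW=4 SsllBBWw=4 SsllBbWW=8 SsllBbWw=8 SsllbbWW=4 SsllbbWw=4 ssLLBBWW=4 ssLLBBWw=4 ssLLBbWW=8 ssLLBbWw=8 ssLLbbWW=4 ssLLbbWw=4 ssLlBBWW=8 ssLlBBWw=8 ssLlBbWW=16 ssLlBbWw=16 ssLlbbWW=8 ssLlbbWw=8 ssllBBWW=4 ssllBBWw=4 ssllBbWW=8 ssllBbWw=8 ssllbbWW=4 ssllbbWw=4
SsllBBWw hits 4/256; gcd=4; 4÷4/256÷4 = 1/64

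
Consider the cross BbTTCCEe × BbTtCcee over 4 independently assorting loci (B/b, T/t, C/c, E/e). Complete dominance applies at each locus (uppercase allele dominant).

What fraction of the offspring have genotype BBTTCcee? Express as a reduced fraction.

BbTTCCEe gametes: BTCE×4, BTCe×4, bTCE×4, bTCe×4
BbTtCcee gametes: BTCe×2, BTce×2, BtCe×2, Btce×2, bTCe×2, bTce×2, btCe×2, btce×2
BbTTCCEe×BbTtCcee grid (16·16=256): BBTTCCEe=8 BBTTCCee=8 BBTTCcEe=8 BBTTCcee=8 BBTtCCEe=8 BBTtCCee=8 BBTtCcEe=8 BBTtCcee=8 BbTTCCEe=16 BbTTCCee=16 BbTTCcEe=16 BbTTCcee=16 BbTtCCEe=16 BbTtCCee=16 BbTtCcEe=16 BbTtCcee=16 bbTTCCEe=8 bbTTCCee=8 bbTTCcEe=8 bbTTCcee=8 bbTtCCEe=8 bbTtCCee=8 bbTtCcEe=8 bbTtCcee=8
BBTTCcee hits 8/256; gcd=8; 8÷8/256÷8 = 1/32

P(BBTTCcee) = 1/32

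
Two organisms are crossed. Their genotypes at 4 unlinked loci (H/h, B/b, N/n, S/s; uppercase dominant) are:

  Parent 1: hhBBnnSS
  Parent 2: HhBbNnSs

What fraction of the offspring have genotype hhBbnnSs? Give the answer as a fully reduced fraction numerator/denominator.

P(hhBbnnSs) = 1/16

hhBBnnSS gametes: hBnS×16
HhBbNnSs gametes: HBNS×1, HBNs×1, HBnS×1, HBns×1, HbNS×1, HbNs×1, HbnS×1, Hbns×1, hBNS×1, hBNs×1, hBnS×1, hBns×1, hbNS×1, hbNs×1, hbnS×1, hbns×1
hhBBnnSS×HhBbNnSs grid (16·16=256): HhBBNnSS=16 HhBBNnSs=16 HhBBnnSS=16 HhBBnnSs=16 HhBbNnSS=16 HhBbNnSs=16 HhBbnnSS=16 HhBbnnSs=16 hhBBNnSS=16 hhBBNnSs=16 hhBBnnSS=16 hhBBnnSs=16 hhBbNnSS=16 hhBbNnSs=16 hhBbnnSS=16 hhBbnnSs=16
hhBbnnSs hits 16/256; gcd=16; 16÷16/256÷16 = 1/16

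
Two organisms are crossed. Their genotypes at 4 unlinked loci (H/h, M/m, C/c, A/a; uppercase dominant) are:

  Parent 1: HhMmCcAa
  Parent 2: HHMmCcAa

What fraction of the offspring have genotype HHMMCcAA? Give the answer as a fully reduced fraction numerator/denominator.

HhMmCcAa gametes: HMCA×1, HMCa×1, HMcA×1, HMca×1, HmCA×1, HmCa×1, HmcA×1, Hmca×1, hMCA×1, hMCa×1, hMcA×1, hMca×1, hmCA×1, hmCa×1, hmcA×1, hmca×1
HHMmCcAa gametes: HMCA×2, HMCa×2, HMcA×2, HMca×2, HmCA×2, HmCa×2, HmcA×2, Hmca×2
HhMmCcAa×HHMmCcAa grid (16·16=256): HHMMCCAA=2 HHMMCCAa=4 HHMMCCaa=2 HHMMCcAA=4 HHMMCcAa=8 HHMMCcaa=4 HHMMccAA=2 HHMMccAa=4 HHMMccaa=2 HHMmCCAA=4 HHMmCCAa=8 HHMmCCaa=4 HHMmCcAA=8 HHMmCcAa=16 HHMmCcaa=8 HHMmccAA=4 HHMmccAa=8 HHMmccaa=4 HHmmCCAA=2 HHmmCCAa=4 HHmmCCaa=2 HHmmCcAA=4 HHmmCcAa=8 HHmmCcaa=4 HHmmccAA=2 HHmmccAa=4 HHmmccaa=2 HhMMCCAA=2 HhMMCCAa=4 HhMMCCaa=2 HhMMCcAA=4 HhMMCcAa=8 HhMMCcaa=4 HhMMccAA=2 HhMMccAa=4 HhMMccaa=2 HhMmCCAA=4 HhMmCCAa=8 HhMmCCaa=4 HhMmCcAA=8 HhMmCcAa=16 HhMmCcaa=8 HhMmccAA=4 HhMmccAa=8 HhMmccaa=4 HhmmCCAA=2 HhmmCCAa=4 HhmmCCaa=2 HhmmCcAA=4 HhmmCcAa=8 HhmmCcaa=4 HhmmccAA=2 HhmmccAa=4 Hhmmccaa=2
HHMMCcAA hits 4/256; gcd=4; 4÷4/256÷4 = 1/64

P(HHMMCcAA) = 1/64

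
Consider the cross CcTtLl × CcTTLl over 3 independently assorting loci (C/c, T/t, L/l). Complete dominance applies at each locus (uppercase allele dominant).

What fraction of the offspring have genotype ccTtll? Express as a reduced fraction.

P(ccTtll) = 1/32

CcTtLl gametes: CTL×1, CTl×1, CtL×1, Ctl×1, cTL×1, cTl×1, ctL×1, ctl×1
CcTTLl gametes: CTL×2, CTl×2, cTL×2, cTl×2
CcTtLl×CcTTLl grid (8·8=64): CCTTLL=2 CCTTLl=4 CCTTll=2 CCTtLL=2 CCTtLl=4 CCTtll=2 CcTTLL=4 CcTTLl=8 CcTTll=4 CcTtLL=4 CcTtLl=8 CcTtll=4 ccTTLL=2 ccTTLl=4 ccTTll=2 ccTtLL=2 ccTtLl=4 ccTtll=2
ccTtll hits 2/64; gcd=2; 2÷2/64÷2 = 1/32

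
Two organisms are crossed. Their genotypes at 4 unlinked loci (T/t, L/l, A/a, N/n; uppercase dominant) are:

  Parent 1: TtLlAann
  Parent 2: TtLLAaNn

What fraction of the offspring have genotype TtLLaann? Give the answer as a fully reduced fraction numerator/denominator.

P(TtLLaann) = 1/32

TtLlAann gametes: TLAn×2, TLan×2, TlAn×2, Tlan×2, tLAn×2, tLan×2, tlAn×2, tlan×2
TtLLAaNn gametes: TLAN×2, TLAn×2, TLaN×2, TLan×2, tLAN×2, tLAn×2, tLaN×2, tLan×2
TtLlAann×TtLLAaNn grid (16·16=256): TTLLAANn=4 TTLLAAnn=4 TTLLAaNn=8 TTLLAann=8 TTLLaaNn=4 TTLLaann=4 TTLlAANn=4 TTLlAAnn=4 TTLlAaNn=8 TTLlAann=8 TTLlaaNn=4 TTLlaann=4 TtLLAANn=8 TtLLAAnn=8 TtLLAaNn=16 TtLLAann=16 TtLLaaNn=8 TtLLaann=8 TtLlAANn=8 TtLlAAnn=8 TtLlAaNn=16 TtLlAann=16 TtLlaaNn=8 TtLlaann=8 ttLLAANn=4 ttLLAAnn=4 ttLLAaNn=8 ttLLAann=8 ttLLaaNn=4 ttLLaann=4 ttLlAANn=4 ttLlAAnn=4 ttLlAaNn=8 ttLlAann=8 ttLlaaNn=4 ttLlaann=4
TtLLaann hits 8/256; gcd=8; 8÷8/256÷8 = 1/32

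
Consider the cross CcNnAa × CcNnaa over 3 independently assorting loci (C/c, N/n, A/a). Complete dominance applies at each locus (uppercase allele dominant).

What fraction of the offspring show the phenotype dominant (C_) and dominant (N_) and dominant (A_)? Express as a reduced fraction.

CcNnAa gametes: CNA×1, CNa×1, CnA×1, Cna×1, cNA×1, cNa×1, cnA×1, cna×1
CcNnaa gametes: CNa×2, Cna×2, cNa×2, cna×2
CcNnAa×CcNnaa grid (8·8=64): CCNNAa=2 CCNNaa=2 CCNnAa=4 CCNnaa=4 CCnnAa=2 CCnnaa=2 CcNNAa=4 CcNNaa=4 CcNnAa=8 CcNnaa=8 CcnnAa=4 Ccnnaa=4 ccNNAa=2 ccNNaa=2 ccNnAa=4 ccNnaa=4 ccnnAa=2 ccnnaa=2
C_ N_ A_ hits 18/64; gcd=2; 18÷2/64÷2 = 9/32

P(C_ N_ A_) = 9/32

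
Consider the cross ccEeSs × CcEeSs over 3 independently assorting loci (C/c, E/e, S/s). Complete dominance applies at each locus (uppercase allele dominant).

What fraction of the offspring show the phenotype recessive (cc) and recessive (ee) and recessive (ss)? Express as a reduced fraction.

P(cc ee ss) = 1/32

ccEeSs gametes: cES×2, cEs×2, ceS×2, ces×2
CcEeSs gametes: CES×1, CEs×1, CeS×1, Ces×1, cES×1, cEs×1, ceS×1, ces×1
ccEeSs×CcEeSs grid (8·8=64): CcEESS=2 CcEESs=4 CcEEss=2 CcEeSS=4 CcEeSs=8 CcEess=4 CceeSS=2 CceeSs=4 Cceess=2 ccEESS=2 ccEESs=4 ccEEss=2 ccEeSS=4 ccEeSs=8 ccEess=4 cceeSS=2 cceeSs=4 cceess=2
cc ee ss hits 2/64; gcd=2; 2÷2/64÷2 = 1/32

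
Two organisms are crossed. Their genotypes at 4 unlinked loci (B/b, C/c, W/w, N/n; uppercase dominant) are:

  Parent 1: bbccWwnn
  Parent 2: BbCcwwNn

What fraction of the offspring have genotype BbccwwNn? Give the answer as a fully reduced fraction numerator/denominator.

P(BbccwwNn) = 1/16

bbccWwnn gametes: bcWn×8, bcwn×8
BbCcwwNn gametes: BCwN×2, BCwn×2, BcwN×2, Bcwn×2, bCwN×2, bCwn×2, bcwN×2, bcwn×2
bbccWwnn×BbCcwwNn grid (16·16=256): BbCcWwNn=16 BbCcWwnn=16 BbCcwwNn=16 BbCcwwnn=16 BbccWwNn=16 BbccWwnn=16 BbccwwNn=16 Bbccwwnn=16 bbCcWwNn=16 bbCcWwnn=16 bbCcwwNn=16 bbCcwwnn=16 bbccWwNn=16 bbccWwnn=16 bbccwwNn=16 bbccwwnn=16
BbccwwNn hits 16/256; gcd=16; 16÷16/256÷16 = 1/16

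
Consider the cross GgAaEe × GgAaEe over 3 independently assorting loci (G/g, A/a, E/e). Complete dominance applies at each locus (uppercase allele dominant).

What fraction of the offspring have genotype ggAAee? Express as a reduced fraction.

P(ggAAee) = 1/64

GgAaEe gametes: GAE×1, GAe×1, GaE×1, Gae×1, gAE×1, gAe×1, gaE×1, gae×1
GgAaEe gametes: GAE×1, GAe×1, GaE×1, Gae×1, gAE×1, gAe×1, gaE×1, gae×1
GgAaEe×GgAaEe grid (8·8=64): GGAAEE=1 GGAAEe=2 GGAAee=1 GGAaEE=2 GGAaEe=4 GGAaee=2 GGaaEE=1 GGaaEe=2 GGaaee=1 GgAAEE=2 GgAAEe=4 GgAAee=2 GgAaEE=4 GgAaEe=8 GgAaee=4 GgaaEE=2 GgaaEe=4 Ggaaee=2 ggAAEE=1 ggAAEe=2 ggAAee=1 ggAaEE=2 ggAaEe=4 ggAaee=2 ggaaEE=1 ggaaEe=2 ggaaee=1
ggAAee hits 1/64; gcd=1; 1÷1/64÷1 = 1/64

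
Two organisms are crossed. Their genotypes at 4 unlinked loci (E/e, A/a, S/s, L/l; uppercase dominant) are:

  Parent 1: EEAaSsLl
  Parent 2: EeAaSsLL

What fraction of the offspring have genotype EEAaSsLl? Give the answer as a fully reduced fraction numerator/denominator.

P(EEAaSsLl) = 1/16

EEAaSsLl gametes: EASL×2, EASl×2, EAsL×2, EAsl×2, EaSL×2, EaSl×2, EasL×2, Easl×2
EeAaSsLL gametes: EASL×2, EAsL×2, EaSL×2, EasL×2, eASL×2, eAsL×2, eaSL×2, easL×2
EEAaSsLl×EeAaSsLL grid (16·16=256): EEAASSLL=4 EEAASSLl=4 EEAASsLL=8 EEAASsLl=8 EEAAssLL=4 EEAAssLl=4 EEAaSSLL=8 EEAaSSLl=8 EEAaSsLL=16 EEAaSsLl=16 EEAassLL=8 EEAassLl=8 EEaaSSLL=4 EEaaSSLl=4 EEaaSsLL=8 EEaaSsLl=8 EEaassLL=4 EEaassLl=4 EeAASSLL=4 EeAASSLl=4 EeAASsLL=8 EeAASsLl=8 EeAAssLL=4 EeAAssLl=4 EeAaSSLL=8 EeAaSSLl=8 EeAaSsLL=16 EeAaSsLl=16 EeAassLL=8 EeAassLl=8 EeaaSSLL=4 EeaaSSLl=4 EeaaSsLL=8 EeaaSsLl=8 EeaassLL=4 EeaassLl=4
EEAaSsLl hits 16/256; gcd=16; 16÷16/256÷16 = 1/16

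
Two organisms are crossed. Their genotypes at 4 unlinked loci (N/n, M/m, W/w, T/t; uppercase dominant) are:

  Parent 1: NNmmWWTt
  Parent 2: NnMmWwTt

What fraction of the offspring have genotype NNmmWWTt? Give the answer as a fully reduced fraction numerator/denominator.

NNmmWWTt gametes: NmWT×8, NmWt×8
NnMmWwTt gametes: NMWT×1, NMWt×1, NMwT×1, NMwt×1, NmWT×1, NmWt×1, NmwT×1, Nmwt×1, nMWT×1, nMWt×1, nMwT×1, nMwt×1, nmWT×1, nmWt×1, nmwT×1, nmwt×1
NNmmWWTt×NnMmWwTt grid (16·16=256): NNMmWWTT=8 NNMmWWTt=16 NNMmWWtt=8 NNMmWwTT=8 NNMmWwTt=16 NNMmWwtt=8 NNmmWWTT=8 NNmmWWTt=16 NNmmWWtt=8 NNmmWwTT=8 NNmmWwTt=16 NNmmWwtt=8 NnMmWWTT=8 NnMmWWTt=16 NnMmWWtt=8 NnMmWwTT=8 NnMmWwTt=16 NnMmWwtt=8 NnmmWWTT=8 NnmmWWTt=16 NnmmWWtt=8 NnmmWwTT=8 NnmmWwTt=16 NnmmWwtt=8
NNmmWWTt hits 16/256; gcd=16; 16÷16/256÷16 = 1/16

P(NNmmWWTt) = 1/16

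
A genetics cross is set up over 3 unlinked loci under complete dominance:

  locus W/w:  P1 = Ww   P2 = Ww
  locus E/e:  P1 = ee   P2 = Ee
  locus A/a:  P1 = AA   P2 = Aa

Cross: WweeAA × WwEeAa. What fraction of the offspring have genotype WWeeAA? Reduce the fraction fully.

P(WWeeAA) = 1/16

WweeAA gametes: WeA×4, weA×4
WwEeAa gametes: WEA×1, WEa×1, WeA×1, Wea×1, wEA×1, wEa×1, weA×1, wea×1
WweeAA×WwEeAa grid (8·8=64): WWEeAA=4 WWEeAa=4 WWeeAA=4 WWeeAa=4 WwEeAA=8 WwEeAa=8 WweeAA=8 WweeAa=8 wwEeAA=4 wwEeAa=4 wweeAA=4 wweeAa=4
WWeeAA hits 4/64; gcd=4; 4÷4/64÷4 = 1/16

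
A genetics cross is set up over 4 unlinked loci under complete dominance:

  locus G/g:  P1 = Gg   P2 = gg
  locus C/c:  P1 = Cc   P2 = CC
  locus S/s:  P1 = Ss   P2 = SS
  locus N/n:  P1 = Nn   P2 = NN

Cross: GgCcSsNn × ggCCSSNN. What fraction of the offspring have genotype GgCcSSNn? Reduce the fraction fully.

GgCcSsNn gametes: GCSN×1, GCSn×1, GCsN×1, GCsn×1, GcSN×1, GcSn×1, GcsN×1, Gcsn×1, gCSN×1, gCSn×1, gCsN×1, gCsn×1, gcSN×1, gcSn×1, gcsN×1, gcsn×1
ggCCSSNN gametes: gCSN×16
GgCcSsNn×ggCCSSNN grid (16·16=256): GgCCSSNN=16 GgCCSSNn=16 GgCCSsNN=16 GgCCSsNn=16 GgCcSSNN=16 GgCcSSNn=16 GgCcSsNN=16 GgCcSsNn=16 ggCCSSNN=16 ggCCSSNn=16 ggCCSsNN=16 ggCCSsNn=16 ggCcSSNN=16 ggCcSSNn=16 ggCcSsNN=16 ggCcSsNn=16
GgCcSSNn hits 16/256; gcd=16; 16÷16/256÷16 = 1/16

P(GgCcSSNn) = 1/16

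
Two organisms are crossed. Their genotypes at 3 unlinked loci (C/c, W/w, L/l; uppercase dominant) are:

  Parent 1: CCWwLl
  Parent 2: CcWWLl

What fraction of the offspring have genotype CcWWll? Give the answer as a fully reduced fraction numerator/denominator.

P(CcWWll) = 1/16

CCWwLl gametes: CWL×2, CWl×2, CwL×2, Cwl×2
CcWWLl gametes: CWL×2, CWl×2, cWL×2, cWl×2
CCWwLl×CcWWLl grid (8·8=64): CCWWLL=4 CCWWLl=8 CCWWll=4 CCWwLL=4 CCWwLl=8 CCWwll=4 CcWWLL=4 CcWWLl=8 CcWWll=4 CcWwLL=4 CcWwLl=8 CcWwll=4
CcWWll hits 4/64; gcd=4; 4÷4/64÷4 = 1/16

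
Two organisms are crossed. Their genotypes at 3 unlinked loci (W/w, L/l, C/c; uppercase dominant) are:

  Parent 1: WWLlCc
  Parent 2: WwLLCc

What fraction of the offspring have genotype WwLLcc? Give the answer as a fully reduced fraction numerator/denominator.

WWLlCc gametes: WLC×2, WLc×2, WlC×2, Wlc×2
WwLLCc gametes: WLC×2, WLc×2, wLC×2, wLc×2
WWLlCc×WwLLCc grid (8·8=64): WWLLCC=4 WWLLCc=8 WWLLcc=4 WWLlCC=4 WWLlCc=8 WWLlcc=4 WwLLCC=4 WwLLCc=8 WwLLcc=4 WwLlCC=4 WwLlCc=8 WwLlcc=4
WwLLcc hits 4/64; gcd=4; 4÷4/64÷4 = 1/16

P(WwLLcc) = 1/16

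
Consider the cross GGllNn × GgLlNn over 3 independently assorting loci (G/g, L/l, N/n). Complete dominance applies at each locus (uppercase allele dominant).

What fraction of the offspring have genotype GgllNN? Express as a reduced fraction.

P(GgllNN) = 1/16

GGllNn gametes: GlN×4, Gln×4
GgLlNn gametes: GLN×1, GLn×1, GlN×1, Gln×1, gLN×1, gLn×1, glN×1, gln×1
GGllNn×GgLlNn grid (8·8=64): GGLlNN=4 GGLlNn=8 GGLlnn=4 GGllNN=4 GGllNn=8 GGllnn=4 GgLlNN=4 GgLlNn=8 GgLlnn=4 GgllNN=4 GgllNn=8 Ggllnn=4
GgllNN hits 4/64; gcd=4; 4÷4/64÷4 = 1/16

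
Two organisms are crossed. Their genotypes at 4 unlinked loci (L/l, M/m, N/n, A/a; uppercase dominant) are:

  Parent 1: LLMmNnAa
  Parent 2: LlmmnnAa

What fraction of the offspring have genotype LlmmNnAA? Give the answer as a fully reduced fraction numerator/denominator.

LLMmNnAa gametes: LMNA×2, LMNa×2, LMnA×2, LMna×2, LmNA×2, LmNa×2, LmnA×2, Lmna×2
LlmmnnAa gametes: LmnA×4, Lmna×4, lmnA×4, lmna×4
LLMmNnAa×LlmmnnAa grid (16·16=256): LLMmNnAA=8 LLMmNnAa=16 LLMmNnaa=8 LLMmnnAA=8 LLMmnnAa=16 LLMmnnaa=8 LLmmNnAA=8 LLmmNnAa=16 LLmmNnaa=8 LLmmnnAA=8 LLmmnnAa=16 LLmmnnaa=8 LlMmNnAA=8 LlMmNnAa=16 LlMmNnaa=8 LlMmnnAA=8 LlMmnnAa=16 LlMmnnaa=8 LlmmNnAA=8 LlmmNnAa=16 LlmmNnaa=8 LlmmnnAA=8 LlmmnnAa=16 Llmmnnaa=8
LlmmNnAA hits 8/256; gcd=8; 8÷8/256÷8 = 1/32

P(LlmmNnAA) = 1/32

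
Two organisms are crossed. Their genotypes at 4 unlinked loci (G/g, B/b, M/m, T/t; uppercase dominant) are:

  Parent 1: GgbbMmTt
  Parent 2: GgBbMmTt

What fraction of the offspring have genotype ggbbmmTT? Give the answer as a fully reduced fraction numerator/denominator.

GgbbMmTt gametes: GbMT×2, GbMt×2, GbmT×2, Gbmt×2, gbMT×2, gbMt×2, gbmT×2, gbmt×2
GgBbMmTt gametes: GBMT×1, GBMt×1, GBmT×1, GBmt×1, GbMT×1, GbMt×1, GbmT×1, Gbmt×1, gBMT×1, gBMt×1, gBmT×1, gBmt×1, gbMT×1, gbMt×1, gbmT×1, gbmt×1
GgbbMmTt×GgBbMmTt grid (16·16=256): GGBbMMTT=2 GGBbMMTt=4 GGBbMMtt=2 GGBbMmTT=4 GGBbMmTt=8 GGBbMmtt=4 GGBbmmTT=2 GGBbmmTt=4 GGBbmmtt=2 GGbbMMTT=2 GGbbMMTt=4 GGbbMMtt=2 GGbbMmTT=4 GGbbMmTt=8 GGbbMmtt=4 GGbbmmTT=2 GGbbmmTt=4 GGbbmmtt=2 GgBbMMTT=4 GgBbMMTt=8 GgBbMMtt=4 GgBbMmTT=8 GgBbMmTt=16 GgBbMmtt=8 GgBbmmTT=4 GgBbmmTt=8 GgBbmmtt=4 GgbbMMTT=4 GgbbMMTt=8 GgbbMMtt=4 GgbbMmTT=8 GgbbMmTt=16 GgbbMmtt=8 GgbbmmTT=4 GgbbmmTt=8 Ggbbmmtt=4 ggBbMMTT=2 ggBbMMTt=4 ggBbMMtt=2 ggBbMmTT=4 ggBbMmTt=8 ggBbMmtt=4 ggBbmmTT=2 ggBbmmTt=4 ggBbmmtt=2 ggbbMMTT=2 ggbbMMTt=4 ggbbMMtt=2 ggbbMmTT=4 ggbbMmTt=8 ggbbMmtt=4 ggbbmmTT=2 ggbbmmTt=4 ggbbmmtt=2
ggbbmmTT hits 2/256; gcd=2; 2÷2/256÷2 = 1/128

P(ggbbmmTT) = 1/128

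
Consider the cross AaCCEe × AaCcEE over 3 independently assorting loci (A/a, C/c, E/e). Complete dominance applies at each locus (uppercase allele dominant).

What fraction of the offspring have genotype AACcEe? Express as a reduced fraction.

AaCCEe gametes: ACE×2, ACe×2, aCE×2, aCe×2
AaCcEE gametes: ACE×2, AcE×2, aCE×2, acE×2
AaCCEe×AaCcEE grid (8·8=64): AACCEE=4 AACCEe=4 AACcEE=4 AACcEe=4 AaCCEE=8 AaCCEe=8 AaCcEE=8 AaCcEe=8 aaCCEE=4 aaCCEe=4 aaCcEE=4 aaCcEe=4
AACcEe hits 4/64; gcd=4; 4÷4/64÷4 = 1/16

P(AACcEe) = 1/16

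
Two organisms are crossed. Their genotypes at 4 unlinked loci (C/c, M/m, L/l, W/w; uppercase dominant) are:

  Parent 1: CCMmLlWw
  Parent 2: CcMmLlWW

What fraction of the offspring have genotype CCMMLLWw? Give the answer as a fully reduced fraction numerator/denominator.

P(CCMMLLWw) = 1/64

CCMmLlWw gametes: CMLW×2, CMLw×2, CMlW×2, CMlw×2, CmLW×2, CmLw×2, CmlW×2, Cmlw×2
CcMmLlWW gametes: CMLW×2, CMlW×2, CmLW×2, CmlW×2, cMLW×2, cMlW×2, cmLW×2, cmlW×2
CCMmLlWw×CcMmLlWW grid (16·16=256): CCMMLLWW=4 CCMMLLWw=4 CCMMLlWW=8 CCMMLlWw=8 CCMMllWW=4 CCMMllWw=4 CCMmLLWW=8 CCMmLLWw=8 CCMmLlWW=16 CCMmLlWw=16 CCMmllWW=8 CCMmllWw=8 CCmmLLWW=4 CCmmLLWw=4 CCmmLlWW=8 CCmmLlWw=8 CCmmllWW=4 CCmmllWw=4 CcMMLLWW=4 CcMMLLWw=4 CcMMLlWW=8 CcMMLlWw=8 CcMMllWW=4 CcMMllWw=4 CcMmLLWW=8 CcMmLLWw=8 CcMmLlWW=16 CcMmLlWw=16 CcMmllWW=8 CcMmllWw=8 CcmmLLWW=4 CcmmLLWw=4 CcmmLlWW=8 CcmmLlWw=8 CcmmllWW=4 CcmmllWw=4
CCMMLLWw hits 4/256; gcd=4; 4÷4/256÷4 = 1/64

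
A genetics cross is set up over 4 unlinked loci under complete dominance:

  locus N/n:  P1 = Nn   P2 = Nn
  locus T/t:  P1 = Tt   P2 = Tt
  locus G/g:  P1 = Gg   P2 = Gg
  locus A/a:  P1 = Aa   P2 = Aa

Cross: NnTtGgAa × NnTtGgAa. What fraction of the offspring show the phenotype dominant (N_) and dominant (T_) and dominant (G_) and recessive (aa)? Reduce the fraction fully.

NnTtGgAa gametes: NTGA×1, NTGa×1, NTgA×1, NTga×1, NtGA×1, NtGa×1, NtgA×1, Ntga×1, nTGA×1, nTGa×1, nTgA×1, nTga×1, ntGA×1, ntGa×1, ntgA×1, ntga×1
NnTtGgAa gametes: NTGA×1, NTGa×1, NTgA×1, NTga×1, NtGA×1, NtGa×1, NtgA×1, Ntga×1, nTGA×1, nTGa×1, nTgA×1, nTga×1, ntGA×1, ntGa×1, ntgA×1, ntga×1
NnTtGgAa×NnTtGgAa grid (16·16=256): NNTTGGAA=1 NNTTGGAa=2 NNTTGGaa=1 NNTTGgAA=2 NNTTGgAa=4 NNTTGgaa=2 NNTTggAA=1 NNTTggAa=2 NNTTggaa=1 NNTtGGAA=2 NNTtGGAa=4 NNTtGGaa=2 NNTtGgAA=4 NNTtGgAa=8 NNTtGgaa=4 NNTtggAA=2 NNTtggAa=4 NNTtggaa=2 NNttGGAA=1 NNttGGAa=2 NNttGGaa=1 NNttGgAA=2 NNttGgAa=4 NNttGgaa=2 NNttggAA=1 NNttggAa=2 NNttggaa=1 NnTTGGAA=2 NnTTGGAa=4 NnTTGGaa=2 NnTTGgAA=4 NnTTGgAa=8 NnTTGgaa=4 NnTTggAA=2 NnTTggAa=4 NnTTggaa=2 NnTtGGAA=4 NnTtGGAa=8 NnTtGGaa=4 NnTtGgAA=8 NnTtGgAa=16 NnTtGgaa=8 NnTtggAA=4 NnTtggAa=8 NnTtggaa=4 NnttGGAA=2 NnttGGAa=4 NnttGGaa=2 NnttGgAA=4 NnttGgAa=8 NnttGgaa=4 NnttggAA=2 NnttggAa=4 Nnttggaa=2 nnTTGGAA=1 nnTTGGAa=2 nnTTGGaa=1 nnTTGgAA=2 nnTTGgAa=4 nnTTGgaa=2 nnTTggAA=1 nnTTggAa=2 nnTTggaa=1 nnTtGGAA=2 nnTtGGAa=4 nnTtGGaa=2 nnTtGgAA=4 nnTtGgAa=8 nnTtGgaa=4 nnTtggAA=2 nnTtggAa=4 nnTtggaa=2 nnttGGAA=1 nnttGGAa=2 nnttGGaa=1 nnttGgAA=2 nnttGgAa=4 nnttGgaa=2 nnttggAA=1 nnttggAa=2 nnttggaa=1
N_ T_ G_ aa hits 27/256; gcd=1; 27÷1/256÷1 = 27/256

P(N_ T_ G_ aa) = 27/256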